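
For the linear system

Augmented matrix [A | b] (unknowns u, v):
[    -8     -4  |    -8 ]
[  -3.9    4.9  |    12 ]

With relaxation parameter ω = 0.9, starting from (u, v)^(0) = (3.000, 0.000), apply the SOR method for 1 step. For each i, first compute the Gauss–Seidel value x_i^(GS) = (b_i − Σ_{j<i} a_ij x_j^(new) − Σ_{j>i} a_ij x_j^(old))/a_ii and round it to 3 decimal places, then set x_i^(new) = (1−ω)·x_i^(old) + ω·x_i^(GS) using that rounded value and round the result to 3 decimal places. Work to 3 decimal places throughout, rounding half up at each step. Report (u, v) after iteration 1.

(1.200, 3.064)

Iteration 1:
  u: GS value = (-8 - (-4)·0.000) / (-8) = 1.000;  u ← (1−ω)·3.000 + ω·1.000 = 1.200
  v: GS value = (12 - (-3.9)·1.200) / (4.9) = 3.404;  v ← (1−ω)·0.000 + ω·3.404 = 3.064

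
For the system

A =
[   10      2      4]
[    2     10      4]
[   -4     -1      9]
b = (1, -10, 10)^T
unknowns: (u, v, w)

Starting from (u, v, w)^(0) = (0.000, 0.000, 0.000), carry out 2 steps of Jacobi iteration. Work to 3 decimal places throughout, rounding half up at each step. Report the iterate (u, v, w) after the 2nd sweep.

Iteration 1:
  u = (1 - (2)·0.000 - (4)·0.000) / (10) = 0.100
  v = (-10 - (2)·0.000 - (4)·0.000) / (10) = -1.000
  w = (10 - (-4)·0.000 - (-1)·0.000) / (9) = 1.111
Iteration 2:
  u = (1 - (2)·-1.000 - (4)·1.111) / (10) = -0.144
  v = (-10 - (2)·0.100 - (4)·1.111) / (10) = -1.464
  w = (10 - (-4)·0.100 - (-1)·-1.000) / (9) = 1.044

(-0.144, -1.464, 1.044)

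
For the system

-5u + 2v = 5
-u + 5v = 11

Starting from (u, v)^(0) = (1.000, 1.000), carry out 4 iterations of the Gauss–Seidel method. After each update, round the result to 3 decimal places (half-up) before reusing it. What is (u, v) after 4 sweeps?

(-0.131, 2.174)

Iteration 1:
  u = (5 - (2)·1.000) / (-5) = -0.600
  v = (11 - (-1)·-0.600) / (5) = 2.080
Iteration 2:
  u = (5 - (2)·2.080) / (-5) = -0.168
  v = (11 - (-1)·-0.168) / (5) = 2.166
Iteration 3:
  u = (5 - (2)·2.166) / (-5) = -0.134
  v = (11 - (-1)·-0.134) / (5) = 2.173
Iteration 4:
  u = (5 - (2)·2.173) / (-5) = -0.131
  v = (11 - (-1)·-0.131) / (5) = 2.174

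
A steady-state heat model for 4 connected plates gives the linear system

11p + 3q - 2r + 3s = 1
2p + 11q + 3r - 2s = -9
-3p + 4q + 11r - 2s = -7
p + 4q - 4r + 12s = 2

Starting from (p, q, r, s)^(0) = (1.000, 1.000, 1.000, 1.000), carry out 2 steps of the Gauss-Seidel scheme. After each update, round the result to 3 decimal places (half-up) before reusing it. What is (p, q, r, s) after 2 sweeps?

(0.176, -0.718, -0.254, 0.307)

Iteration 1:
  p = (1 - (3)·1.000 - (-2)·1.000 - (3)·1.000) / (11) = -0.273
  q = (-9 - (2)·-0.273 - (3)·1.000 - (-2)·1.000) / (11) = -0.859
  r = (-7 - (-3)·-0.273 - (4)·-0.859 - (-2)·1.000) / (11) = -0.217
  s = (2 - (1)·-0.273 - (4)·-0.859 - (-4)·-0.217) / (12) = 0.403
Iteration 2:
  p = (1 - (3)·-0.859 - (-2)·-0.217 - (3)·0.403) / (11) = 0.176
  q = (-9 - (2)·0.176 - (3)·-0.217 - (-2)·0.403) / (11) = -0.718
  r = (-7 - (-3)·0.176 - (4)·-0.718 - (-2)·0.403) / (11) = -0.254
  s = (2 - (1)·0.176 - (4)·-0.718 - (-4)·-0.254) / (12) = 0.307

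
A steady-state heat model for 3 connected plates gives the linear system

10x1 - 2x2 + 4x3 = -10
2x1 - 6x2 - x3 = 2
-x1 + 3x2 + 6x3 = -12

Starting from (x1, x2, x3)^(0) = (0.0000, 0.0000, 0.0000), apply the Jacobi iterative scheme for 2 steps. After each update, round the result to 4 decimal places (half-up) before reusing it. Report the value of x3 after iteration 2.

-2.0000

Iteration 1:
  x1 = (-10 - (-2)·0.0000 - (4)·0.0000) / (10) = -1.0000
  x2 = (2 - (2)·0.0000 - (-1)·0.0000) / (-6) = -0.3333
  x3 = (-12 - (-1)·0.0000 - (3)·0.0000) / (6) = -2.0000
Iteration 2:
  x1 = (-10 - (-2)·-0.3333 - (4)·-2.0000) / (10) = -0.2667
  x2 = (2 - (2)·-1.0000 - (-1)·-2.0000) / (-6) = -0.3333
  x3 = (-12 - (-1)·-1.0000 - (3)·-0.3333) / (6) = -2.0000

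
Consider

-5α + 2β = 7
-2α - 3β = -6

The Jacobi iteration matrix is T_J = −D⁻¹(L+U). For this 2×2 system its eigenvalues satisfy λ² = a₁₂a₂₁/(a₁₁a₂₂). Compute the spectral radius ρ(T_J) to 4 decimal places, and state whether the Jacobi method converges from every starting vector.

a₁₂a₂₁/(a₁₁a₂₂) = (2)·(-2) / ((-5)·(-3)) = -0.266667
ρ = √|-0.266667| = √0.266667 = 0.5164
ρ < 1, so Jacobi converges

0.5164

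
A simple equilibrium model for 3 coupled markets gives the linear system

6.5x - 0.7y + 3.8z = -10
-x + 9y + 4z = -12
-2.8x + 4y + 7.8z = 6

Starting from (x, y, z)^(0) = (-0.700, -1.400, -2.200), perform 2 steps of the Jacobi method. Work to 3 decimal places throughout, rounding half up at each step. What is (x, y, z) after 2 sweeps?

Iteration 1:
  x = (-10 - (-0.7)·-1.400 - (3.8)·-2.200) / (6.5) = -0.403
  y = (-12 - (-1)·-0.700 - (4)·-2.200) / (9) = -0.433
  z = (6 - (-2.8)·-0.700 - (4)·-1.400) / (7.8) = 1.236
Iteration 2:
  x = (-10 - (-0.7)·-0.433 - (3.8)·1.236) / (6.5) = -2.308
  y = (-12 - (-1)·-0.403 - (4)·1.236) / (9) = -1.927
  z = (6 - (-2.8)·-0.403 - (4)·-0.433) / (7.8) = 0.847

(-2.308, -1.927, 0.847)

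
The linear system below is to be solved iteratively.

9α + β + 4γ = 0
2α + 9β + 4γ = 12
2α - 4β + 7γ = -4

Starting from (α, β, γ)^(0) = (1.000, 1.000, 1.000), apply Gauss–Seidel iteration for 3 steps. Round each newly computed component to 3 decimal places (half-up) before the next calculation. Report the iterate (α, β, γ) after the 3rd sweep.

Iteration 1:
  α = (0 - (1)·1.000 - (4)·1.000) / (9) = -0.556
  β = (12 - (2)·-0.556 - (4)·1.000) / (9) = 1.012
  γ = (-4 - (2)·-0.556 - (-4)·1.012) / (7) = 0.166
Iteration 2:
  α = (0 - (1)·1.012 - (4)·0.166) / (9) = -0.186
  β = (12 - (2)·-0.186 - (4)·0.166) / (9) = 1.301
  γ = (-4 - (2)·-0.186 - (-4)·1.301) / (7) = 0.225
Iteration 3:
  α = (0 - (1)·1.301 - (4)·0.225) / (9) = -0.245
  β = (12 - (2)·-0.245 - (4)·0.225) / (9) = 1.288
  γ = (-4 - (2)·-0.245 - (-4)·1.288) / (7) = 0.235

(-0.245, 1.288, 0.235)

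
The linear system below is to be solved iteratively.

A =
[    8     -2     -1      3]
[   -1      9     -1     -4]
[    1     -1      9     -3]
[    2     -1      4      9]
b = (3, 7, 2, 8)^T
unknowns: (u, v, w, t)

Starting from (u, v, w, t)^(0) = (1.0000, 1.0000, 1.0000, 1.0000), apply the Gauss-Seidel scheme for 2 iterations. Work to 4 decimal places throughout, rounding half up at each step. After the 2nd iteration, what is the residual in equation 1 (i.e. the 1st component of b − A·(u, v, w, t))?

-0.5124

Iteration 1:
  u = (3 - (-2)·1.0000 - (-1)·1.0000 - (3)·1.0000) / (8) = 0.3750
  v = (7 - (-1)·0.3750 - (-1)·1.0000 - (-4)·1.0000) / (9) = 1.3750
  w = (2 - (1)·0.3750 - (-1)·1.3750 - (-3)·1.0000) / (9) = 0.6667
  t = (8 - (2)·0.3750 - (-1)·1.3750 - (4)·0.6667) / (9) = 0.6620
Iteration 2:
  u = (3 - (-2)·1.3750 - (-1)·0.6667 - (3)·0.6620) / (8) = 0.5538
  v = (7 - (-1)·0.5538 - (-1)·0.6667 - (-4)·0.6620) / (9) = 1.2076
  w = (2 - (1)·0.5538 - (-1)·1.2076 - (-3)·0.6620) / (9) = 0.5155
  t = (8 - (2)·0.5538 - (-1)·1.2076 - (4)·0.5155) / (9) = 0.6709
Residual b − A·x = (-0.5124, -0.1155, 0.0270, -0.0001)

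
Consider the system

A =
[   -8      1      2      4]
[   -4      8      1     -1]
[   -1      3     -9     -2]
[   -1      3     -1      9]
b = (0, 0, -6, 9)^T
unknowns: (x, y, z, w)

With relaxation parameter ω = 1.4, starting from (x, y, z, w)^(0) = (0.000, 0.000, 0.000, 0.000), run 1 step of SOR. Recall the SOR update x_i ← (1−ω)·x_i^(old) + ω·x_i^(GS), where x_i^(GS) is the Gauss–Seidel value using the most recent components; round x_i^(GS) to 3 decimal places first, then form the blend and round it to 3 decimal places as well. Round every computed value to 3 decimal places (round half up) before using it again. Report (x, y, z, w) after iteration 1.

Iteration 1:
  x: GS value = (0 - (1)·0.000 - (2)·0.000 - (4)·0.000) / (-8) = 0.000;  x ← (1−ω)·0.000 + ω·0.000 = 0.000
  y: GS value = (0 - (-4)·0.000 - (1)·0.000 - (-1)·0.000) / (8) = 0.000;  y ← (1−ω)·0.000 + ω·0.000 = 0.000
  z: GS value = (-6 - (-1)·0.000 - (3)·0.000 - (-2)·0.000) / (-9) = 0.667;  z ← (1−ω)·0.000 + ω·0.667 = 0.934
  w: GS value = (9 - (-1)·0.000 - (3)·0.000 - (-1)·0.934) / (9) = 1.104;  w ← (1−ω)·0.000 + ω·1.104 = 1.546

(0.000, 0.000, 0.934, 1.546)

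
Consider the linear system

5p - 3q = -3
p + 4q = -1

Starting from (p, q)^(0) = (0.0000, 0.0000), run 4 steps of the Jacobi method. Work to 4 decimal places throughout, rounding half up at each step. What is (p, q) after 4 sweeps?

Iteration 1:
  p = (-3 - (-3)·0.0000) / (5) = -0.6000
  q = (-1 - (1)·0.0000) / (4) = -0.2500
Iteration 2:
  p = (-3 - (-3)·-0.2500) / (5) = -0.7500
  q = (-1 - (1)·-0.6000) / (4) = -0.1000
Iteration 3:
  p = (-3 - (-3)·-0.1000) / (5) = -0.6600
  q = (-1 - (1)·-0.7500) / (4) = -0.0625
Iteration 4:
  p = (-3 - (-3)·-0.0625) / (5) = -0.6375
  q = (-1 - (1)·-0.6600) / (4) = -0.0850

(-0.6375, -0.0850)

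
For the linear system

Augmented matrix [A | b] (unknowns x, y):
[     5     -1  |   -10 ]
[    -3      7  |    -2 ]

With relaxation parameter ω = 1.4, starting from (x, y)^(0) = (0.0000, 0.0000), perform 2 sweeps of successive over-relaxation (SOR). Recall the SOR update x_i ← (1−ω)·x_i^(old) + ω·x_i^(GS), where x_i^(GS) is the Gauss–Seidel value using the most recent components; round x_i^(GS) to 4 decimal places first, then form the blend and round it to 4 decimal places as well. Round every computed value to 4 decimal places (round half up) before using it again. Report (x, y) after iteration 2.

(-2.2624, -0.9254)

Iteration 1:
  x: GS value = (-10 - (-1)·0.0000) / (5) = -2.0000;  x ← (1−ω)·0.0000 + ω·-2.0000 = -2.8000
  y: GS value = (-2 - (-3)·-2.8000) / (7) = -1.4857;  y ← (1−ω)·0.0000 + ω·-1.4857 = -2.0800
Iteration 2:
  x: GS value = (-10 - (-1)·-2.0800) / (5) = -2.4160;  x ← (1−ω)·-2.8000 + ω·-2.4160 = -2.2624
  y: GS value = (-2 - (-3)·-2.2624) / (7) = -1.2553;  y ← (1−ω)·-2.0800 + ω·-1.2553 = -0.9254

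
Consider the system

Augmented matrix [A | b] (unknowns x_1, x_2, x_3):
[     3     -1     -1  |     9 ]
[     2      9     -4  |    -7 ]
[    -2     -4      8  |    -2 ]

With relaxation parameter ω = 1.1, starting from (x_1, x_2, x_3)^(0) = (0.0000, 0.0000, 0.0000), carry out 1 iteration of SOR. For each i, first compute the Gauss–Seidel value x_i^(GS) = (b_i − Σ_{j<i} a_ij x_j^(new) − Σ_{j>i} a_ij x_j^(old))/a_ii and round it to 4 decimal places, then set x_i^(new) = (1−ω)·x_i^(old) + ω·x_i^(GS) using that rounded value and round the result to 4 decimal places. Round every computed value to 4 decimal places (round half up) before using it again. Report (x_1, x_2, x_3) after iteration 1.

Iteration 1:
  x_1: GS value = (9 - (-1)·0.0000 - (-1)·0.0000) / (3) = 3.0000;  x_1 ← (1−ω)·0.0000 + ω·3.0000 = 3.3000
  x_2: GS value = (-7 - (2)·3.3000 - (-4)·0.0000) / (9) = -1.5111;  x_2 ← (1−ω)·0.0000 + ω·-1.5111 = -1.6622
  x_3: GS value = (-2 - (-2)·3.3000 - (-4)·-1.6622) / (8) = -0.2561;  x_3 ← (1−ω)·0.0000 + ω·-0.2561 = -0.2817

(3.3000, -1.6622, -0.2817)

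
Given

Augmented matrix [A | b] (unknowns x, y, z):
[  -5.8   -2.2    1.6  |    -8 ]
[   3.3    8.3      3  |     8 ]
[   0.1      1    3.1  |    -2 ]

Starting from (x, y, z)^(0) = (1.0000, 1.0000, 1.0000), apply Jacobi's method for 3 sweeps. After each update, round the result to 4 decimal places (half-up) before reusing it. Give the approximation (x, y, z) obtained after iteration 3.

(0.8615, 0.8280, -0.9421)

Iteration 1:
  x = (-8 - (-2.2)·1.0000 - (1.6)·1.0000) / (-5.8) = 1.2759
  y = (8 - (3.3)·1.0000 - (3)·1.0000) / (8.3) = 0.2048
  z = (-2 - (0.1)·1.0000 - (1)·1.0000) / (3.1) = -1.0000
Iteration 2:
  x = (-8 - (-2.2)·0.2048 - (1.6)·-1.0000) / (-5.8) = 1.0258
  y = (8 - (3.3)·1.2759 - (3)·-1.0000) / (8.3) = 0.8180
  z = (-2 - (0.1)·1.2759 - (1)·0.2048) / (3.1) = -0.7524
Iteration 3:
  x = (-8 - (-2.2)·0.8180 - (1.6)·-0.7524) / (-5.8) = 0.8615
  y = (8 - (3.3)·1.0258 - (3)·-0.7524) / (8.3) = 0.8280
  z = (-2 - (0.1)·1.0258 - (1)·0.8180) / (3.1) = -0.9421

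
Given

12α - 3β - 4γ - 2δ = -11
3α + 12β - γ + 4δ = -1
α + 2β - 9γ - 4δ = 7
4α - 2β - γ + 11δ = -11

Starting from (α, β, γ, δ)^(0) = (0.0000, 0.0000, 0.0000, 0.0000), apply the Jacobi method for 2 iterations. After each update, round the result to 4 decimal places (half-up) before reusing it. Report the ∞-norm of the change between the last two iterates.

0.4977

Iteration 1:
  α = (-11 - (-3)·0.0000 - (-4)·0.0000 - (-2)·0.0000) / (12) = -0.9167
  β = (-1 - (3)·0.0000 - (-1)·0.0000 - (4)·0.0000) / (12) = -0.0833
  γ = (7 - (1)·0.0000 - (2)·0.0000 - (-4)·0.0000) / (-9) = -0.7778
  δ = (-11 - (4)·0.0000 - (-2)·0.0000 - (-1)·0.0000) / (11) = -1.0000
Iteration 2:
  α = (-11 - (-3)·-0.0833 - (-4)·-0.7778 - (-2)·-1.0000) / (12) = -1.3634
  β = (-1 - (3)·-0.9167 - (-1)·-0.7778 - (4)·-1.0000) / (12) = 0.4144
  γ = (7 - (1)·-0.9167 - (2)·-0.0833 - (-4)·-1.0000) / (-9) = -0.4537
  δ = (-11 - (4)·-0.9167 - (-2)·-0.0833 - (-1)·-0.7778) / (11) = -0.7525
Change: (-0.4467, 0.4977, 0.3241, 0.2475) → max |·| = 0.4977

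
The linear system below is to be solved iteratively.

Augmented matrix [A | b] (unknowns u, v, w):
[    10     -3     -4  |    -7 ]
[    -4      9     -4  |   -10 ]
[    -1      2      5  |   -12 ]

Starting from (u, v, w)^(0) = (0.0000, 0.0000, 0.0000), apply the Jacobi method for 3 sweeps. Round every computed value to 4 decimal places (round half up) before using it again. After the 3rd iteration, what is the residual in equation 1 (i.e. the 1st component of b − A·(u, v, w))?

Iteration 1:
  u = (-7 - (-3)·0.0000 - (-4)·0.0000) / (10) = -0.7000
  v = (-10 - (-4)·0.0000 - (-4)·0.0000) / (9) = -1.1111
  w = (-12 - (-1)·0.0000 - (2)·0.0000) / (5) = -2.4000
Iteration 2:
  u = (-7 - (-3)·-1.1111 - (-4)·-2.4000) / (10) = -1.9933
  v = (-10 - (-4)·-0.7000 - (-4)·-2.4000) / (9) = -2.4889
  w = (-12 - (-1)·-0.7000 - (2)·-1.1111) / (5) = -2.0956
Iteration 3:
  u = (-7 - (-3)·-2.4889 - (-4)·-2.0956) / (10) = -2.2849
  v = (-10 - (-4)·-1.9933 - (-4)·-2.0956) / (9) = -2.9284
  w = (-12 - (-1)·-1.9933 - (2)·-2.4889) / (5) = -1.8031
Residual b − A·x = (-0.1486, 0.0036, 0.5874)

-0.1486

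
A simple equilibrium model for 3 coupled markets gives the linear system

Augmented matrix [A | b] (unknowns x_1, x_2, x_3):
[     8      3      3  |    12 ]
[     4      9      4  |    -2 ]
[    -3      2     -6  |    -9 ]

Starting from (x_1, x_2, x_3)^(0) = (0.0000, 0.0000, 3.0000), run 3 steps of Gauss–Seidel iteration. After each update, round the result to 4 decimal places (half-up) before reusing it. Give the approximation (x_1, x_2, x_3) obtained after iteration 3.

Iteration 1:
  x_1 = (12 - (3)·0.0000 - (3)·3.0000) / (8) = 0.3750
  x_2 = (-2 - (4)·0.3750 - (4)·3.0000) / (9) = -1.7222
  x_3 = (-9 - (-3)·0.3750 - (2)·-1.7222) / (-6) = 0.7384
Iteration 2:
  x_1 = (12 - (3)·-1.7222 - (3)·0.7384) / (8) = 1.8689
  x_2 = (-2 - (4)·1.8689 - (4)·0.7384) / (9) = -1.3810
  x_3 = (-9 - (-3)·1.8689 - (2)·-1.3810) / (-6) = 0.1052
Iteration 3:
  x_1 = (12 - (3)·-1.3810 - (3)·0.1052) / (8) = 1.9784
  x_2 = (-2 - (4)·1.9784 - (4)·0.1052) / (9) = -1.1483
  x_3 = (-9 - (-3)·1.9784 - (2)·-1.1483) / (-6) = 0.1280

(1.9784, -1.1483, 0.1280)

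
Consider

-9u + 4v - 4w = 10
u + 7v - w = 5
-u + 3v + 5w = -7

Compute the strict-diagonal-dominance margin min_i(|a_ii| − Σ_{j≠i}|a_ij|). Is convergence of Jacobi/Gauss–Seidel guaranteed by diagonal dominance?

1

row 1: |-9| − (4+4) = 1
row 2: |7| − (1+1) = 5
row 3: |5| − (1+3) = 1
minimum over rows = 1 → strictly diagonally dominant (convergence guaranteed)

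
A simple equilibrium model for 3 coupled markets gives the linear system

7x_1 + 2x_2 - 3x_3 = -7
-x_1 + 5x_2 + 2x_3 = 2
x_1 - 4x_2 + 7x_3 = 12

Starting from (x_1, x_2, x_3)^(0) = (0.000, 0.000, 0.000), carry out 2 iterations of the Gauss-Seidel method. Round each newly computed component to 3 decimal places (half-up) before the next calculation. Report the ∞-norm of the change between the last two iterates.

0.788

Iteration 1:
  x_1 = (-7 - (2)·0.000 - (-3)·0.000) / (7) = -1.000
  x_2 = (2 - (-1)·-1.000 - (2)·0.000) / (5) = 0.200
  x_3 = (12 - (1)·-1.000 - (-4)·0.200) / (7) = 1.971
Iteration 2:
  x_1 = (-7 - (2)·0.200 - (-3)·1.971) / (7) = -0.212
  x_2 = (2 - (-1)·-0.212 - (2)·1.971) / (5) = -0.431
  x_3 = (12 - (1)·-0.212 - (-4)·-0.431) / (7) = 1.498
Change: (0.788, -0.631, -0.473) → max |·| = 0.788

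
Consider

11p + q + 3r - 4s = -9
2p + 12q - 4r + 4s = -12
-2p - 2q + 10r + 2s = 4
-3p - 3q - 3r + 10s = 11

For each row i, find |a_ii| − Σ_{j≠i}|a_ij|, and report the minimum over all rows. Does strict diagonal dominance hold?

row 1: |11| − (1+3+4) = 3
row 2: |12| − (2+4+4) = 2
row 3: |10| − (2+2+2) = 4
row 4: |10| − (3+3+3) = 1
minimum over rows = 1 → strictly diagonally dominant (convergence guaranteed)

1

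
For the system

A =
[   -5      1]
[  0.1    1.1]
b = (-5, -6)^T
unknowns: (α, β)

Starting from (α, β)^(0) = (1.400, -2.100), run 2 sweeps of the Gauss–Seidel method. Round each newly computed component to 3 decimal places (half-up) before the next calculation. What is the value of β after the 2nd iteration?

Iteration 1:
  α = (-5 - (1)·-2.100) / (-5) = 0.580
  β = (-6 - (0.1)·0.580) / (1.1) = -5.507
Iteration 2:
  α = (-5 - (1)·-5.507) / (-5) = -0.101
  β = (-6 - (0.1)·-0.101) / (1.1) = -5.445

-5.445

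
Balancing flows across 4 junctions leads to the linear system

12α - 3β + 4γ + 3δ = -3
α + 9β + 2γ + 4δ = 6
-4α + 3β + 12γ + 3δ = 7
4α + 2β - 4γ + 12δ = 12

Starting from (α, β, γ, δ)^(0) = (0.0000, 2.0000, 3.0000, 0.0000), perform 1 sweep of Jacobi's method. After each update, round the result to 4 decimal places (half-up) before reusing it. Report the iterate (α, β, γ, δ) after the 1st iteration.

Iteration 1:
  α = (-3 - (-3)·2.0000 - (4)·3.0000 - (3)·0.0000) / (12) = -0.7500
  β = (6 - (1)·0.0000 - (2)·3.0000 - (4)·0.0000) / (9) = 0.0000
  γ = (7 - (-4)·0.0000 - (3)·2.0000 - (3)·0.0000) / (12) = 0.0833
  δ = (12 - (4)·0.0000 - (2)·2.0000 - (-4)·3.0000) / (12) = 1.6667

(-0.7500, 0.0000, 0.0833, 1.6667)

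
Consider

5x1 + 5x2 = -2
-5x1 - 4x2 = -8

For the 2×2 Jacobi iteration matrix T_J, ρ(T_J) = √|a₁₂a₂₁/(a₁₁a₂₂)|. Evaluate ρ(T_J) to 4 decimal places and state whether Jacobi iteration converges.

a₁₂a₂₁/(a₁₁a₂₂) = (5)·(-5) / ((5)·(-4)) = 1.250000
ρ = √|1.250000| = √1.250000 = 1.1180
ρ > 1, so Jacobi diverges

1.1180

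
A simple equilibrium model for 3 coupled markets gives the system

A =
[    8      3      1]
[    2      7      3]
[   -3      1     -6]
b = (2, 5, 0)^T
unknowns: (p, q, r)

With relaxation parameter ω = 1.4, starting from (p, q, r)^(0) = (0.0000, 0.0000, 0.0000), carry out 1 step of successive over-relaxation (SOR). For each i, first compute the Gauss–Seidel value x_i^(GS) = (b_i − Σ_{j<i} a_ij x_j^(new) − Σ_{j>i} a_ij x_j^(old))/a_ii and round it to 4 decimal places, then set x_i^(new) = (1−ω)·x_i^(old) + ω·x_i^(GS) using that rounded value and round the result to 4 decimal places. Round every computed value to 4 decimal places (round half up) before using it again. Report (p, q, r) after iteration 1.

Iteration 1:
  p: GS value = (2 - (3)·0.0000 - (1)·0.0000) / (8) = 0.2500;  p ← (1−ω)·0.0000 + ω·0.2500 = 0.3500
  q: GS value = (5 - (2)·0.3500 - (3)·0.0000) / (7) = 0.6143;  q ← (1−ω)·0.0000 + ω·0.6143 = 0.8600
  r: GS value = (0 - (-3)·0.3500 - (1)·0.8600) / (-6) = -0.0317;  r ← (1−ω)·0.0000 + ω·-0.0317 = -0.0444

(0.3500, 0.8600, -0.0444)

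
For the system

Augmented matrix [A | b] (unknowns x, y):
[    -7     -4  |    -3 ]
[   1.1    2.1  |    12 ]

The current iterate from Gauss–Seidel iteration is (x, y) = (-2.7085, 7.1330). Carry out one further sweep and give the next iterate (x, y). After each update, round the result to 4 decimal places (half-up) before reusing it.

(-3.6474, 7.6248)

One sweep:
  x = (-3 - (-4)·7.1330) / (-7) = -3.6474
  y = (12 - (1.1)·-3.6474) / (2.1) = 7.6248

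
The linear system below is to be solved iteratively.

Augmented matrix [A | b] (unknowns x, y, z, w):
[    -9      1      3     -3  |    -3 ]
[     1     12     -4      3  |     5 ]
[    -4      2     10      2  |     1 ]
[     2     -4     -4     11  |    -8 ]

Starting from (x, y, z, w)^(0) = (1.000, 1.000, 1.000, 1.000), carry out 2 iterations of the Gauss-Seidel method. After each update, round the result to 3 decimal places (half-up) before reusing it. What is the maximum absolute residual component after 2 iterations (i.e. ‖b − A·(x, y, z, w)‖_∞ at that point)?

Iteration 1:
  x = (-3 - (1)·1.000 - (3)·1.000 - (-3)·1.000) / (-9) = 0.444
  y = (5 - (1)·0.444 - (-4)·1.000 - (3)·1.000) / (12) = 0.463
  z = (1 - (-4)·0.444 - (2)·0.463 - (2)·1.000) / (10) = -0.015
  w = (-8 - (2)·0.444 - (-4)·0.463 - (-4)·-0.015) / (11) = -0.645
Iteration 2:
  x = (-3 - (1)·0.463 - (3)·-0.015 - (-3)·-0.645) / (-9) = 0.595
  y = (5 - (1)·0.595 - (-4)·-0.015 - (3)·-0.645) / (12) = 0.523
  z = (1 - (-4)·0.595 - (2)·0.523 - (2)·-0.645) / (10) = 0.362
  w = (-8 - (2)·0.595 - (-4)·0.523 - (-4)·0.362) / (11) = -0.514
Residual b − A·x = (-0.796, 1.119, -0.258, 0.004); ∞-norm = 1.119

1.119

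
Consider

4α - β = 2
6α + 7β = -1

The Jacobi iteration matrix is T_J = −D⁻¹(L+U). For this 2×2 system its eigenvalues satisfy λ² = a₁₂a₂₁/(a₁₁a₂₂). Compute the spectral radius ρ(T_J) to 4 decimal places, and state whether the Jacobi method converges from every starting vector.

0.4629

a₁₂a₂₁/(a₁₁a₂₂) = (-1)·(6) / ((4)·(7)) = -0.214286
ρ = √|-0.214286| = √0.214286 = 0.4629
ρ < 1, so Jacobi converges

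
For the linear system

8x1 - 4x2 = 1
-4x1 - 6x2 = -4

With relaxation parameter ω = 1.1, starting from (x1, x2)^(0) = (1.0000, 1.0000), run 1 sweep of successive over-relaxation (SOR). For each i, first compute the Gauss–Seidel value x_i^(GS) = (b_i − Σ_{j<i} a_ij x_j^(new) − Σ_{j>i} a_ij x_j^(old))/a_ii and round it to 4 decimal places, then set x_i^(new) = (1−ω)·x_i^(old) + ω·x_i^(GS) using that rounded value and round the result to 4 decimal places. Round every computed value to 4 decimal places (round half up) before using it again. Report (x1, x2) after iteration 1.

(0.5875, 0.2025)

Iteration 1:
  x1: GS value = (1 - (-4)·1.0000) / (8) = 0.6250;  x1 ← (1−ω)·1.0000 + ω·0.6250 = 0.5875
  x2: GS value = (-4 - (-4)·0.5875) / (-6) = 0.2750;  x2 ← (1−ω)·1.0000 + ω·0.2750 = 0.2025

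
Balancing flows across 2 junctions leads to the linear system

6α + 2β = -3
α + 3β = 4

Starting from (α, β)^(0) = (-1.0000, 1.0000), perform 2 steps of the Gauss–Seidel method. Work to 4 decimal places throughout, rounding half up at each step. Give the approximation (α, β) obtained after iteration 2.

(-1.0370, 1.6790)

Iteration 1:
  α = (-3 - (2)·1.0000) / (6) = -0.8333
  β = (4 - (1)·-0.8333) / (3) = 1.6111
Iteration 2:
  α = (-3 - (2)·1.6111) / (6) = -1.0370
  β = (4 - (1)·-1.0370) / (3) = 1.6790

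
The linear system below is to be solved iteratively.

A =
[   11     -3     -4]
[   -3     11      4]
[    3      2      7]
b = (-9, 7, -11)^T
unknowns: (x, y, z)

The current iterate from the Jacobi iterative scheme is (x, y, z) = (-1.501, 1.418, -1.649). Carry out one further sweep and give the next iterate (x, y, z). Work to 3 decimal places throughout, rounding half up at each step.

One sweep:
  x = (-9 - (-3)·1.418 - (-4)·-1.649) / (11) = -1.031
  y = (7 - (-3)·-1.501 - (4)·-1.649) / (11) = 0.827
  z = (-11 - (3)·-1.501 - (2)·1.418) / (7) = -1.333

(-1.031, 0.827, -1.333)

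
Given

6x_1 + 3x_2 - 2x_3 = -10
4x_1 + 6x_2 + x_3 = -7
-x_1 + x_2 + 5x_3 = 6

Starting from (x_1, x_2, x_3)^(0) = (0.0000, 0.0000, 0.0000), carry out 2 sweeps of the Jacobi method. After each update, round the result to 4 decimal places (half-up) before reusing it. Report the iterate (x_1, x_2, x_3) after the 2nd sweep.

(-0.6833, -0.2555, 1.1000)

Iteration 1:
  x_1 = (-10 - (3)·0.0000 - (-2)·0.0000) / (6) = -1.6667
  x_2 = (-7 - (4)·0.0000 - (1)·0.0000) / (6) = -1.1667
  x_3 = (6 - (-1)·0.0000 - (1)·0.0000) / (5) = 1.2000
Iteration 2:
  x_1 = (-10 - (3)·-1.1667 - (-2)·1.2000) / (6) = -0.6833
  x_2 = (-7 - (4)·-1.6667 - (1)·1.2000) / (6) = -0.2555
  x_3 = (6 - (-1)·-1.6667 - (1)·-1.1667) / (5) = 1.1000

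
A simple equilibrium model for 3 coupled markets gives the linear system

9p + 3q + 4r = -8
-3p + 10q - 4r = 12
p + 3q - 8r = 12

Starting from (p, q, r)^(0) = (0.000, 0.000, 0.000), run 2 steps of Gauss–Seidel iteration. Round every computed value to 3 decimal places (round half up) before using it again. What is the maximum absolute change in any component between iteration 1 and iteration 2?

0.429

Iteration 1:
  p = (-8 - (3)·0.000 - (4)·0.000) / (9) = -0.889
  q = (12 - (-3)·-0.889 - (-4)·0.000) / (10) = 0.933
  r = (12 - (1)·-0.889 - (3)·0.933) / (-8) = -1.261
Iteration 2:
  p = (-8 - (3)·0.933 - (4)·-1.261) / (9) = -0.639
  q = (12 - (-3)·-0.639 - (-4)·-1.261) / (10) = 0.504
  r = (12 - (1)·-0.639 - (3)·0.504) / (-8) = -1.391
Change: (0.250, -0.429, -0.130) → max |·| = 0.429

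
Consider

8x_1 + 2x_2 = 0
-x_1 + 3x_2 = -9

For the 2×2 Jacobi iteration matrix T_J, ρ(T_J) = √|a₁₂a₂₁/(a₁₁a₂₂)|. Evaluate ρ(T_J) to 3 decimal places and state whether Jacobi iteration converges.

0.289

a₁₂a₂₁/(a₁₁a₂₂) = (2)·(-1) / ((8)·(3)) = -0.083333
ρ = √|-0.083333| = √0.083333 = 0.289
ρ < 1, so Jacobi converges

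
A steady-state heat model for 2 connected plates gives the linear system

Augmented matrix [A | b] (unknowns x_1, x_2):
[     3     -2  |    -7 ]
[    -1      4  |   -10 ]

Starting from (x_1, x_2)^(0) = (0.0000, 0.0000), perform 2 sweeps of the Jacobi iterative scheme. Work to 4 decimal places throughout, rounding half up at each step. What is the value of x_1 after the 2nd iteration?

-4.0000

Iteration 1:
  x_1 = (-7 - (-2)·0.0000) / (3) = -2.3333
  x_2 = (-10 - (-1)·0.0000) / (4) = -2.5000
Iteration 2:
  x_1 = (-7 - (-2)·-2.5000) / (3) = -4.0000
  x_2 = (-10 - (-1)·-2.3333) / (4) = -3.0833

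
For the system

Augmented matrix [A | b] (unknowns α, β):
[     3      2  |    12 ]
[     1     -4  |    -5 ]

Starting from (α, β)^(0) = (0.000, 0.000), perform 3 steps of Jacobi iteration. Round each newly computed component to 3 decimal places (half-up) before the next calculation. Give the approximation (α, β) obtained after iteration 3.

Iteration 1:
  α = (12 - (2)·0.000) / (3) = 4.000
  β = (-5 - (1)·0.000) / (-4) = 1.250
Iteration 2:
  α = (12 - (2)·1.250) / (3) = 3.167
  β = (-5 - (1)·4.000) / (-4) = 2.250
Iteration 3:
  α = (12 - (2)·2.250) / (3) = 2.500
  β = (-5 - (1)·3.167) / (-4) = 2.042

(2.500, 2.042)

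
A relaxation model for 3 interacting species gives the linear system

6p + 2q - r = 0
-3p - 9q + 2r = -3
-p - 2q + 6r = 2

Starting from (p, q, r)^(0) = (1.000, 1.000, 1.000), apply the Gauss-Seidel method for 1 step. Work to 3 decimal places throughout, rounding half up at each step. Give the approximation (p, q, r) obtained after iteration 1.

Iteration 1:
  p = (0 - (2)·1.000 - (-1)·1.000) / (6) = -0.167
  q = (-3 - (-3)·-0.167 - (2)·1.000) / (-9) = 0.611
  r = (2 - (-1)·-0.167 - (-2)·0.611) / (6) = 0.509

(-0.167, 0.611, 0.509)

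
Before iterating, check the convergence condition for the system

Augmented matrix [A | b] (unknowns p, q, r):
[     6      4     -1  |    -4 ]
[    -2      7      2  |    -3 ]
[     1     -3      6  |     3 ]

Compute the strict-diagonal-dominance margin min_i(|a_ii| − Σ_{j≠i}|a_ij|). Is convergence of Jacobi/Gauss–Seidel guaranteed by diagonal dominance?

1

row 1: |6| − (4+1) = 1
row 2: |7| − (2+2) = 3
row 3: |6| − (1+3) = 2
minimum over rows = 1 → strictly diagonally dominant (convergence guaranteed)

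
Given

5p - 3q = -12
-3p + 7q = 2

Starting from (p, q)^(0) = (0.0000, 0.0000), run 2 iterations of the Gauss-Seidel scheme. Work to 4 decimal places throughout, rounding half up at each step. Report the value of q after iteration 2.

Iteration 1:
  p = (-12 - (-3)·0.0000) / (5) = -2.4000
  q = (2 - (-3)·-2.4000) / (7) = -0.7429
Iteration 2:
  p = (-12 - (-3)·-0.7429) / (5) = -2.8457
  q = (2 - (-3)·-2.8457) / (7) = -0.9339

-0.9339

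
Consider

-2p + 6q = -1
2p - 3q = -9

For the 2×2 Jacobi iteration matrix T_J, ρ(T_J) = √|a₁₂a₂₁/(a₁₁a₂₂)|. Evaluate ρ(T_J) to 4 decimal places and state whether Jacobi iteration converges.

1.4142

a₁₂a₂₁/(a₁₁a₂₂) = (6)·(2) / ((-2)·(-3)) = 2.000000
ρ = √|2.000000| = √2.000000 = 1.4142
ρ > 1, so Jacobi diverges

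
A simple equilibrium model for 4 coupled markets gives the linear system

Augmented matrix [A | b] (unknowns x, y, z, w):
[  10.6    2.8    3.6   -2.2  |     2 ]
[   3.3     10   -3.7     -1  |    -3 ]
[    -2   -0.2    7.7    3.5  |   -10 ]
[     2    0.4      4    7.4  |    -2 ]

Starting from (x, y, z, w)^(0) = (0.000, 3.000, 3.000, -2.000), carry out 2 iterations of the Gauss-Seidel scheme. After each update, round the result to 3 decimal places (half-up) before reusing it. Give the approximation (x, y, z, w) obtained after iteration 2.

(0.294, -0.656, -1.553, 0.525)

Iteration 1:
  x = (2 - (2.8)·3.000 - (3.6)·3.000 - (-2.2)·-2.000) / (10.6) = -2.038
  y = (-3 - (3.3)·-2.038 - (-3.7)·3.000 - (-1)·-2.000) / (10) = 1.283
  z = (-10 - (-2)·-2.038 - (-0.2)·1.283 - (3.5)·-2.000) / (7.7) = -0.886
  w = (-2 - (2)·-2.038 - (0.4)·1.283 - (4)·-0.886) / (7.4) = 0.690
Iteration 2:
  x = (2 - (2.8)·1.283 - (3.6)·-0.886 - (-2.2)·0.690) / (10.6) = 0.294
  y = (-3 - (3.3)·0.294 - (-3.7)·-0.886 - (-1)·0.690) / (10) = -0.656
  z = (-10 - (-2)·0.294 - (-0.2)·-0.656 - (3.5)·0.690) / (7.7) = -1.553
  w = (-2 - (2)·0.294 - (0.4)·-0.656 - (4)·-1.553) / (7.4) = 0.525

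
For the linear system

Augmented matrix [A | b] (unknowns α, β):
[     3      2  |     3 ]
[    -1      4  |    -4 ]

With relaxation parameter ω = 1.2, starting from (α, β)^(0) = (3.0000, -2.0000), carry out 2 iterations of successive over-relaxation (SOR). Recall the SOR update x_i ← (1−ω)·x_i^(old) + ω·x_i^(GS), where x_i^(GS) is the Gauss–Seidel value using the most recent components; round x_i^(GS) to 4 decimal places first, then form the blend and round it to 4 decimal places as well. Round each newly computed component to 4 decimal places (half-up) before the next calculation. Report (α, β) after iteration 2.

(0.8720, -0.9104)

Iteration 1:
  α: GS value = (3 - (2)·-2.0000) / (3) = 2.3333;  α ← (1−ω)·3.0000 + ω·2.3333 = 2.2000
  β: GS value = (-4 - (-1)·2.2000) / (4) = -0.4500;  β ← (1−ω)·-2.0000 + ω·-0.4500 = -0.1400
Iteration 2:
  α: GS value = (3 - (2)·-0.1400) / (3) = 1.0933;  α ← (1−ω)·2.2000 + ω·1.0933 = 0.8720
  β: GS value = (-4 - (-1)·0.8720) / (4) = -0.7820;  β ← (1−ω)·-0.1400 + ω·-0.7820 = -0.9104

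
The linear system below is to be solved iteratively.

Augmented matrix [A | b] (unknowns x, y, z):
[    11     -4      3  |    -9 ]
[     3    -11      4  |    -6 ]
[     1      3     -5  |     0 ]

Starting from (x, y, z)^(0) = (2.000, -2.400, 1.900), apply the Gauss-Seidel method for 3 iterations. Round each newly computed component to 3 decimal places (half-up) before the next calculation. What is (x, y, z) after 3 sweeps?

Iteration 1:
  x = (-9 - (-4)·-2.400 - (3)·1.900) / (11) = -2.209
  y = (-6 - (3)·-2.209 - (4)·1.900) / (-11) = 0.634
  z = (0 - (1)·-2.209 - (3)·0.634) / (-5) = -0.061
Iteration 2:
  x = (-9 - (-4)·0.634 - (3)·-0.061) / (11) = -0.571
  y = (-6 - (3)·-0.571 - (4)·-0.061) / (-11) = 0.368
  z = (0 - (1)·-0.571 - (3)·0.368) / (-5) = 0.107
Iteration 3:
  x = (-9 - (-4)·0.368 - (3)·0.107) / (11) = -0.714
  y = (-6 - (3)·-0.714 - (4)·0.107) / (-11) = 0.390
  z = (0 - (1)·-0.714 - (3)·0.390) / (-5) = 0.091

(-0.714, 0.390, 0.091)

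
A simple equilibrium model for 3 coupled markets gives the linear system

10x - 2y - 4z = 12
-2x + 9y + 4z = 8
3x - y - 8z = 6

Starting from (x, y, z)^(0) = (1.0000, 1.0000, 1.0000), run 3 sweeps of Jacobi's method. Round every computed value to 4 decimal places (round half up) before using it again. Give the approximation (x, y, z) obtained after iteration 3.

(1.4389, 1.2111, -0.5139)

Iteration 1:
  x = (12 - (-2)·1.0000 - (-4)·1.0000) / (10) = 1.8000
  y = (8 - (-2)·1.0000 - (4)·1.0000) / (9) = 0.6667
  z = (6 - (3)·1.0000 - (-1)·1.0000) / (-8) = -0.5000
Iteration 2:
  x = (12 - (-2)·0.6667 - (-4)·-0.5000) / (10) = 1.1333
  y = (8 - (-2)·1.8000 - (4)·-0.5000) / (9) = 1.5111
  z = (6 - (3)·1.8000 - (-1)·0.6667) / (-8) = -0.1583
Iteration 3:
  x = (12 - (-2)·1.5111 - (-4)·-0.1583) / (10) = 1.4389
  y = (8 - (-2)·1.1333 - (4)·-0.1583) / (9) = 1.2111
  z = (6 - (3)·1.1333 - (-1)·1.5111) / (-8) = -0.5139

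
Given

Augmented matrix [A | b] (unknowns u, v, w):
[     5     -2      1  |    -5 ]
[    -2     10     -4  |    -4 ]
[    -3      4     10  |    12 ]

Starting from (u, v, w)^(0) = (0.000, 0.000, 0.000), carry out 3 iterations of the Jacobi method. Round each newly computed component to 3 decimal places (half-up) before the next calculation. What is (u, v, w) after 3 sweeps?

Iteration 1:
  u = (-5 - (-2)·0.000 - (1)·0.000) / (5) = -1.000
  v = (-4 - (-2)·0.000 - (-4)·0.000) / (10) = -0.400
  w = (12 - (-3)·0.000 - (4)·0.000) / (10) = 1.200
Iteration 2:
  u = (-5 - (-2)·-0.400 - (1)·1.200) / (5) = -1.400
  v = (-4 - (-2)·-1.000 - (-4)·1.200) / (10) = -0.120
  w = (12 - (-3)·-1.000 - (4)·-0.400) / (10) = 1.060
Iteration 3:
  u = (-5 - (-2)·-0.120 - (1)·1.060) / (5) = -1.260
  v = (-4 - (-2)·-1.400 - (-4)·1.060) / (10) = -0.256
  w = (12 - (-3)·-1.400 - (4)·-0.120) / (10) = 0.828

(-1.260, -0.256, 0.828)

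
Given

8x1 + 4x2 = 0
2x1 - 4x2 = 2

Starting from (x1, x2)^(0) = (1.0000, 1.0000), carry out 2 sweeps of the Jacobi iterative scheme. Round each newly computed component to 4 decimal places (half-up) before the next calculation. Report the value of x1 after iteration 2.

Iteration 1:
  x1 = (0 - (4)·1.0000) / (8) = -0.5000
  x2 = (2 - (2)·1.0000) / (-4) = 0.0000
Iteration 2:
  x1 = (0 - (4)·0.0000) / (8) = 0.0000
  x2 = (2 - (2)·-0.5000) / (-4) = -0.7500

0.0000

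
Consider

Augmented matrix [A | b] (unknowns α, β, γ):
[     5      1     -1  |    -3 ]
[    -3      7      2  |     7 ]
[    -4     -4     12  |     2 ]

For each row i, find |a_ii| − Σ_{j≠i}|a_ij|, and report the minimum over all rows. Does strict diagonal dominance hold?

2

row 1: |5| − (1+1) = 3
row 2: |7| − (3+2) = 2
row 3: |12| − (4+4) = 4
minimum over rows = 2 → strictly diagonally dominant (convergence guaranteed)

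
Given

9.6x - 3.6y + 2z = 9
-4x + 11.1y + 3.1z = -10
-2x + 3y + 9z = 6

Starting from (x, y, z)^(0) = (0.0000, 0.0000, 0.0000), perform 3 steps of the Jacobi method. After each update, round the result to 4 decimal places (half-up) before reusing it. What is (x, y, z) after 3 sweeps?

Iteration 1:
  x = (9 - (-3.6)·0.0000 - (2)·0.0000) / (9.6) = 0.9375
  y = (-10 - (-4)·0.0000 - (3.1)·0.0000) / (11.1) = -0.9009
  z = (6 - (-2)·0.0000 - (3)·0.0000) / (9) = 0.6667
Iteration 2:
  x = (9 - (-3.6)·-0.9009 - (2)·0.6667) / (9.6) = 0.4608
  y = (-10 - (-4)·0.9375 - (3.1)·0.6667) / (11.1) = -0.7493
  z = (6 - (-2)·0.9375 - (3)·-0.9009) / (9) = 1.1753
Iteration 3:
  x = (9 - (-3.6)·-0.7493 - (2)·1.1753) / (9.6) = 0.4117
  y = (-10 - (-4)·0.4608 - (3.1)·1.1753) / (11.1) = -1.0631
  z = (6 - (-2)·0.4608 - (3)·-0.7493) / (9) = 1.0188

(0.4117, -1.0631, 1.0188)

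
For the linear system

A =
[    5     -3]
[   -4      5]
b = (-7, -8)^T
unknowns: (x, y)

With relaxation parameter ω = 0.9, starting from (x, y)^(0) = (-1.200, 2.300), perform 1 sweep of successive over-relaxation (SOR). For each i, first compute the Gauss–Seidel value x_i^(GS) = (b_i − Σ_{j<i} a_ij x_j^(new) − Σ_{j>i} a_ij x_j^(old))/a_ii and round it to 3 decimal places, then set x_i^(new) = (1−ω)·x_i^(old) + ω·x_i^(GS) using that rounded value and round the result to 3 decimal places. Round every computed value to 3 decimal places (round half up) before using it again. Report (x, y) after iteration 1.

Iteration 1:
  x: GS value = (-7 - (-3)·2.300) / (5) = -0.020;  x ← (1−ω)·-1.200 + ω·-0.020 = -0.138
  y: GS value = (-8 - (-4)·-0.138) / (5) = -1.710;  y ← (1−ω)·2.300 + ω·-1.710 = -1.309

(-0.138, -1.309)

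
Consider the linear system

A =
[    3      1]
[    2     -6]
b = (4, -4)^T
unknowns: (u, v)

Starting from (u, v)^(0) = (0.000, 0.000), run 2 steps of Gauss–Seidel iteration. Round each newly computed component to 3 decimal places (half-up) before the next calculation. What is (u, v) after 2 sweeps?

(0.963, 0.988)

Iteration 1:
  u = (4 - (1)·0.000) / (3) = 1.333
  v = (-4 - (2)·1.333) / (-6) = 1.111
Iteration 2:
  u = (4 - (1)·1.111) / (3) = 0.963
  v = (-4 - (2)·0.963) / (-6) = 0.988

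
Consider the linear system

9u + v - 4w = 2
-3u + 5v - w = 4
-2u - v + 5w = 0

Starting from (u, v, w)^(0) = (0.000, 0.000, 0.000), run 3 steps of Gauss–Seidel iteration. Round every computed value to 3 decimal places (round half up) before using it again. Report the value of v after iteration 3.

Iteration 1:
  u = (2 - (1)·0.000 - (-4)·0.000) / (9) = 0.222
  v = (4 - (-3)·0.222 - (-1)·0.000) / (5) = 0.933
  w = (0 - (-2)·0.222 - (-1)·0.933) / (5) = 0.275
Iteration 2:
  u = (2 - (1)·0.933 - (-4)·0.275) / (9) = 0.241
  v = (4 - (-3)·0.241 - (-1)·0.275) / (5) = 1.000
  w = (0 - (-2)·0.241 - (-1)·1.000) / (5) = 0.296
Iteration 3:
  u = (2 - (1)·1.000 - (-4)·0.296) / (9) = 0.243
  v = (4 - (-3)·0.243 - (-1)·0.296) / (5) = 1.005
  w = (0 - (-2)·0.243 - (-1)·1.005) / (5) = 0.298

1.005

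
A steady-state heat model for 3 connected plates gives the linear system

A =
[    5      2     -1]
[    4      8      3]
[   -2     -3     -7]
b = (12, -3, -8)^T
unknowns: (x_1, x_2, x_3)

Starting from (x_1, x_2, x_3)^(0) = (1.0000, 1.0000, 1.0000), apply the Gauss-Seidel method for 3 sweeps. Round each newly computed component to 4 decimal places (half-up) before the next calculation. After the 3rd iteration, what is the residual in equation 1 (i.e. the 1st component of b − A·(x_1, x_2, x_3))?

Iteration 1:
  x_1 = (12 - (2)·1.0000 - (-1)·1.0000) / (5) = 2.2000
  x_2 = (-3 - (4)·2.2000 - (3)·1.0000) / (8) = -1.8500
  x_3 = (-8 - (-2)·2.2000 - (-3)·-1.8500) / (-7) = 1.3071
Iteration 2:
  x_1 = (12 - (2)·-1.8500 - (-1)·1.3071) / (5) = 3.4014
  x_2 = (-3 - (4)·3.4014 - (3)·1.3071) / (8) = -2.5659
  x_3 = (-8 - (-2)·3.4014 - (-3)·-2.5659) / (-7) = 1.2707
Iteration 3:
  x_1 = (12 - (2)·-2.5659 - (-1)·1.2707) / (5) = 3.6805
  x_2 = (-3 - (4)·3.6805 - (3)·1.2707) / (8) = -2.6918
  x_3 = (-8 - (-2)·3.6805 - (-3)·-2.6918) / (-7) = 1.2449
Residual b − A·x = (0.2260, 0.0777, -0.0001)

0.2260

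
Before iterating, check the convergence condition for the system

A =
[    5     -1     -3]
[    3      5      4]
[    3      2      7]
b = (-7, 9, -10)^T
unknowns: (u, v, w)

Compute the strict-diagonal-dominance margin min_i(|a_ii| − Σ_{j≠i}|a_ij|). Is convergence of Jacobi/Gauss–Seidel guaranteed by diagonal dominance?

row 1: |5| − (1+3) = 1
row 2: |5| − (3+4) = -2
row 3: |7| − (3+2) = 2
minimum over rows = -2 → not strictly diagonally dominant

-2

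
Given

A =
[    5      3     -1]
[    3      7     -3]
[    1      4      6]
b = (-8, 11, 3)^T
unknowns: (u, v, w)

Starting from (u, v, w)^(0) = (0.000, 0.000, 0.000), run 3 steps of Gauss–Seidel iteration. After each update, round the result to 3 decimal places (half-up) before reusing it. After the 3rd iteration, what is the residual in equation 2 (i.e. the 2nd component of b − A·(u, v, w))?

Iteration 1:
  u = (-8 - (3)·0.000 - (-1)·0.000) / (5) = -1.600
  v = (11 - (3)·-1.600 - (-3)·0.000) / (7) = 2.257
  w = (3 - (1)·-1.600 - (4)·2.257) / (6) = -0.738
Iteration 2:
  u = (-8 - (3)·2.257 - (-1)·-0.738) / (5) = -3.102
  v = (11 - (3)·-3.102 - (-3)·-0.738) / (7) = 2.585
  w = (3 - (1)·-3.102 - (4)·2.585) / (6) = -0.706
Iteration 3:
  u = (-8 - (3)·2.585 - (-1)·-0.706) / (5) = -3.292
  v = (11 - (3)·-3.292 - (-3)·-0.706) / (7) = 2.680
  w = (3 - (1)·-3.292 - (4)·2.680) / (6) = -0.738
Residual b − A·x = (-0.318, -0.098, 0.000)

-0.098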